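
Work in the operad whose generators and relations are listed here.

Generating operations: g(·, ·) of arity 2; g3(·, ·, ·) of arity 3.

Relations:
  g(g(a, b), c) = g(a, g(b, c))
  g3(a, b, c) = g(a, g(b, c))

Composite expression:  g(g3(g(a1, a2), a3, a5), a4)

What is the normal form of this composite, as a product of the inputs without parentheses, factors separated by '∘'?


a1 ∘ a2 ∘ a3 ∘ a5 ∘ a4

Under associativity of g, the answer is the a's in reading order.
g(a1, a2) unparenthesizes to a1 ∘ a2
g3(g(a1, a2), a3, a5) unparenthesizes to a1 ∘ a2 ∘ a3 ∘ a5
g(g3(g(a1, a2), a3, a5), a4) unparenthesizes to a1 ∘ a2 ∘ a3 ∘ a5 ∘ a4


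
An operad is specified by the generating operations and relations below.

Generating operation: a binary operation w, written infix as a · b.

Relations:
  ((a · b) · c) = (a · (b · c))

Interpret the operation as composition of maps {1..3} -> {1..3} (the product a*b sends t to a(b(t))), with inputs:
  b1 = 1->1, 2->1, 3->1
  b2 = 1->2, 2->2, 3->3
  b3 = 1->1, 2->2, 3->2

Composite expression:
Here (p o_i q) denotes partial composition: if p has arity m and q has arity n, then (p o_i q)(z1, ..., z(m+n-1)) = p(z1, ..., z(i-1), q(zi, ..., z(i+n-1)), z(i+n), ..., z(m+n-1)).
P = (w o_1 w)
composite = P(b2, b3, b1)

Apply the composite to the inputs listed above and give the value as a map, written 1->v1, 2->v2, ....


(b2 · b3) = 1->2, 2->2, 3->2
((b2 · b3) · b1) = 1->2, 2->2, 3->2

1->2, 2->2, 3->2


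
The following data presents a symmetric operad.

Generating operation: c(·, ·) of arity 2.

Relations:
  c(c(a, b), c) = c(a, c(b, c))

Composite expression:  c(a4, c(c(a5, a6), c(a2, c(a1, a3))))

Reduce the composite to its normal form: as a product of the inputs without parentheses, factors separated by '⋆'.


All parenthesizations of c agree; list the a-inputs left to right.
c(a5, a6) flattens to a5 ⋆ a6
c(a1, a3) flattens to a1 ⋆ a3
c(a2, c(a1, a3)) flattens to a2 ⋆ a1 ⋆ a3
c(c(a5, a6), c(a2, c(a1, a3))) flattens to a5 ⋆ a6 ⋆ a2 ⋆ a1 ⋆ a3
c(a4, c(c(a5, a6), c(a2, c(a1, a3)))) flattens to a4 ⋆ a5 ⋆ a6 ⋆ a2 ⋆ a1 ⋆ a3

a4 ⋆ a5 ⋆ a6 ⋆ a2 ⋆ a1 ⋆ a3


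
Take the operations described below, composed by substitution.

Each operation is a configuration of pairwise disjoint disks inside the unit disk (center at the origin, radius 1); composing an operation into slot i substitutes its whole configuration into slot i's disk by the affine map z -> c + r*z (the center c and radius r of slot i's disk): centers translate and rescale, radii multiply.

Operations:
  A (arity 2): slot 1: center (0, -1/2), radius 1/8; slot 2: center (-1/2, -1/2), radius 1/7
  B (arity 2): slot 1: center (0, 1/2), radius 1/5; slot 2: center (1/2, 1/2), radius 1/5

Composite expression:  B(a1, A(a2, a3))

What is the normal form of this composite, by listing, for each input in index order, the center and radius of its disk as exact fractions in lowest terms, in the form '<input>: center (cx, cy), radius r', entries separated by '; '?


a1: center (0, 1/2), radius 1/5; a2: center (1/2, 2/5), radius 1/40; a3: center (2/5, 2/5), radius 1/35

Affine substitution under B: radii multiply and a-centers shift.
a1 passes through 1 substitution, ending at center (0, 1/2), radius 1/5
a2 passes through 2 substitutions, ending at center (1/2, 2/5), radius 1/40
a3 passes through 2 substitutions, ending at center (2/5, 2/5), radius 1/35


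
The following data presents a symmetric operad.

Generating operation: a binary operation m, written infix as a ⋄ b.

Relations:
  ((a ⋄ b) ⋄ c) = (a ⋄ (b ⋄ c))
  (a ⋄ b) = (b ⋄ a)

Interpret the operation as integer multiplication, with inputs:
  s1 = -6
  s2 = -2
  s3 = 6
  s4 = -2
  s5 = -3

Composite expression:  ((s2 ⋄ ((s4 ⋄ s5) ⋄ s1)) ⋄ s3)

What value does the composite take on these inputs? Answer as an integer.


432

(s4 ⋄ s5) = 6
((s4 ⋄ s5) ⋄ s1) = -36
(s2 ⋄ ((s4 ⋄ s5) ⋄ s1)) = 72
((s2 ⋄ ((s4 ⋄ s5) ⋄ s1)) ⋄ s3) = 432


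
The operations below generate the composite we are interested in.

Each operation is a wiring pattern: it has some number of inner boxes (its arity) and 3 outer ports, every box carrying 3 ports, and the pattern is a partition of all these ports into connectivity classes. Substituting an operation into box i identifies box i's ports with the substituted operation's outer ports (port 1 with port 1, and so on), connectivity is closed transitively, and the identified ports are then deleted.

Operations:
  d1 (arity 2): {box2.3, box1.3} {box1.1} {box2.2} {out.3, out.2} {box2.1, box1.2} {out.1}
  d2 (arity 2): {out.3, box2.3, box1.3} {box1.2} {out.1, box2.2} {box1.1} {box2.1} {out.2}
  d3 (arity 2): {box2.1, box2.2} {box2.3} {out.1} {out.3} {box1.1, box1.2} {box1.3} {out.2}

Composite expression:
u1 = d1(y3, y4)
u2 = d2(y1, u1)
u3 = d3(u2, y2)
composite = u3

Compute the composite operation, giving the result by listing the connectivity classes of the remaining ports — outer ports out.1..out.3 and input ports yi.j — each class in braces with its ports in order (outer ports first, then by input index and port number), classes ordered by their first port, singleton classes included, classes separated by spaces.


{out.1} {out.2} {out.3} {y1.1} {y1.2} {y1.3} {y2.1, y2.2} {y2.3} {y3.1} {y3.2, y4.1} {y3.3, y4.3} {y4.2}


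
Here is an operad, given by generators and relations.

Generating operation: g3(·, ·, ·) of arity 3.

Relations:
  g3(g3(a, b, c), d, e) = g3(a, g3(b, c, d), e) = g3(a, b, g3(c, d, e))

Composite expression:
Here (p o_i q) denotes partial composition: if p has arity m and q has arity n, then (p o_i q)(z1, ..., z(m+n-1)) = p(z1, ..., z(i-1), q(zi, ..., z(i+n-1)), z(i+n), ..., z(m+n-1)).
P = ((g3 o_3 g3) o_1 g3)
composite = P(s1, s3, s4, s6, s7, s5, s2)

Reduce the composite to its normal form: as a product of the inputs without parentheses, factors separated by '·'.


s1 · s3 · s4 · s6 · s7 · s5 · s2


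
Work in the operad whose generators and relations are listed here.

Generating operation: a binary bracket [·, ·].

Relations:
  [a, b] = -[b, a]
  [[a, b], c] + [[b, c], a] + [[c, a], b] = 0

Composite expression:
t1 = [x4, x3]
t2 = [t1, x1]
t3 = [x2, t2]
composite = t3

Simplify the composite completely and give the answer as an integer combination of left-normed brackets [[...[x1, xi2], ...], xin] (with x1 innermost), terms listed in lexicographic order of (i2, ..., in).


Skip Jacobi rewriting: expand, keep x1-initial words, read off terms.
Composite bracket: [x2, [[x4, x3], x1]]
Each bracket splits as ab - ba, giving 8 signed words (2^3 = 8).
Coefficients come from the x1-initial words:
  word x1x3x4x2 has sign -1, contributing -[[[x1, x3], x4], x2]
  word x1x4x3x2 has sign +1, contributing +[[[x1, x4], x3], x2]

-[[[x1, x3], x4], x2] + [[[x1, x4], x3], x2]


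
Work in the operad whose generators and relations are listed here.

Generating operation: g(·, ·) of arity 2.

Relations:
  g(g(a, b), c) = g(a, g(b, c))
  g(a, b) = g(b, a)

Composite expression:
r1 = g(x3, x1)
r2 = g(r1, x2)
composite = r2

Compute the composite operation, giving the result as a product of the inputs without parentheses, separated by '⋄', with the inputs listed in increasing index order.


Reordering under g is free, so list the x-inputs canonically.
g(x3, x1) spells out as x3 ⋄ x1
g(g(x3, x1), x2) spells out as x3 ⋄ x1 ⋄ x2
sorting the factors by input index: x1 ⋄ x2 ⋄ x3

x1 ⋄ x2 ⋄ x3


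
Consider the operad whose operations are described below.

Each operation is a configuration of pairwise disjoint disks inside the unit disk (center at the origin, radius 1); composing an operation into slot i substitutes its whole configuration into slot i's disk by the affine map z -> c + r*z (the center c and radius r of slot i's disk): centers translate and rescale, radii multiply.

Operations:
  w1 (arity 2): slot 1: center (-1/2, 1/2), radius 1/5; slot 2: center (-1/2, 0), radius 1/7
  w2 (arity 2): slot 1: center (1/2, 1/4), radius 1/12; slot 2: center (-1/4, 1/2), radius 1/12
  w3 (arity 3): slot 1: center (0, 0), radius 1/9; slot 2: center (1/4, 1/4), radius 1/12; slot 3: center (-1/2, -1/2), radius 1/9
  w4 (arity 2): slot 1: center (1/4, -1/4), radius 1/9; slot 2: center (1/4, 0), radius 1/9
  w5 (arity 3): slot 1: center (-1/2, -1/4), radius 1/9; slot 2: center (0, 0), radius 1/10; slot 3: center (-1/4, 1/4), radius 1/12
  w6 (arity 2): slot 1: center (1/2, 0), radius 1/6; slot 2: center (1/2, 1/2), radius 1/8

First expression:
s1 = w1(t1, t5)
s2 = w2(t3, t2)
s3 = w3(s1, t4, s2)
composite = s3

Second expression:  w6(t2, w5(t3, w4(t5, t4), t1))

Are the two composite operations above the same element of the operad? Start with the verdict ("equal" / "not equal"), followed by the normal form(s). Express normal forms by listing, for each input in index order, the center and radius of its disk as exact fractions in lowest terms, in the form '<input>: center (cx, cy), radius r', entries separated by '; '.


not equal; the first gives t1: center (-1/18, 1/18), radius 1/45; t2: center (-19/36, -4/9), radius 1/108; t3: center (-4/9, -17/36), radius 1/108; t4: center (1/4, 1/4), radius 1/12; t5: center (-1/18, 0), radius 1/63 and the second t1: center (15/32, 17/32), radius 1/96; t2: center (1/2, 0), radius 1/6; t3: center (7/16, 15/32), radius 1/72; t4: center (161/320, 1/2), radius 1/720; t5: center (161/320, 159/320), radius 1/720


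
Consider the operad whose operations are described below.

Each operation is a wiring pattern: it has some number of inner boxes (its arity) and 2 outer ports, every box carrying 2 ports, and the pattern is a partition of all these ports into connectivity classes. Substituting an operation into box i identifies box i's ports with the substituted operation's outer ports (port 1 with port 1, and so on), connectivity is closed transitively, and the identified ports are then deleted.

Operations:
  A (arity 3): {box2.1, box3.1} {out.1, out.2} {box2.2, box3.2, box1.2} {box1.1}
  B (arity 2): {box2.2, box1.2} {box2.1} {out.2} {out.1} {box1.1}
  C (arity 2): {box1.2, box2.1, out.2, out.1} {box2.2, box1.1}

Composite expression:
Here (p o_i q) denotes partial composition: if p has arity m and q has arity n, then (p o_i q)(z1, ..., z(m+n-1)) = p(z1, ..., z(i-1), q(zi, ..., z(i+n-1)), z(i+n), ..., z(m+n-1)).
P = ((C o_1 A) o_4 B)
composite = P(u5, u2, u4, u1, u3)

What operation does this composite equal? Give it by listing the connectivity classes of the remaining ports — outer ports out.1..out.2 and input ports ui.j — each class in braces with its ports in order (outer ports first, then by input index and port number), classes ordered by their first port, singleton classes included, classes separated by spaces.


{out.1, out.2} {u1.1} {u1.2, u3.2} {u2.1, u4.1} {u2.2, u4.2, u5.2} {u3.1} {u5.1}

Reachability decides: close wires over C-identified ports.
composing A on (u5, u2, u4), with out.j its own outer ports: {out.1, out.2} {u2.1, u4.1} {u2.2, u4.2, u5.2} {u5.1}
composing B on (u1, u3), with out.j its own outer ports: {out.1} {out.2} {u1.1} {u1.2, u3.2} {u3.1}
composing C on (u5, u2, u4, u1, u3), with out.j its own outer ports: {out.1, out.2} {u1.1} {u1.2, u3.2} {u2.1, u4.1} {u2.2, u4.2, u5.2} {u3.1} {u5.1}


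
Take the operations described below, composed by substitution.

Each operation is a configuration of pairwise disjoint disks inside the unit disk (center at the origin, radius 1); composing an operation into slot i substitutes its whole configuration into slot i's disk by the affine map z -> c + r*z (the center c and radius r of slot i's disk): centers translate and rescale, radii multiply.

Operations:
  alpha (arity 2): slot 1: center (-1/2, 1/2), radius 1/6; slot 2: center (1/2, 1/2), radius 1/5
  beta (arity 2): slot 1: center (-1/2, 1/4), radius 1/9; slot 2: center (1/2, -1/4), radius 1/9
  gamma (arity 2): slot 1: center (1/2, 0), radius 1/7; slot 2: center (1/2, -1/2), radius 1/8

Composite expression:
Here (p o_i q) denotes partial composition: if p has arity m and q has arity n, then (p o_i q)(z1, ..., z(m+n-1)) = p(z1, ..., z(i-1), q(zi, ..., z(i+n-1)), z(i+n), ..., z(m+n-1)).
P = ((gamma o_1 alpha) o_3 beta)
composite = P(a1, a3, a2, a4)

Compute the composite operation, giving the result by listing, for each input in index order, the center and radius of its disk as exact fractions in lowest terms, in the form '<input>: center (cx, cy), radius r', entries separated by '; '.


a1: center (3/7, 1/14), radius 1/42; a2: center (7/16, -15/32), radius 1/72; a3: center (4/7, 1/14), radius 1/35; a4: center (9/16, -17/32), radius 1/72

Only the slot chain above each a matters under gamma; compose those maps.
input a1: composing its 2 substitution steps yields center (3/7, 1/14), radius 1/42
input a3: composing its 2 substitution steps yields center (4/7, 1/14), radius 1/35
input a2: composing its 2 substitution steps yields center (7/16, -15/32), radius 1/72
input a4: composing its 2 substitution steps yields center (9/16, -17/32), radius 1/72


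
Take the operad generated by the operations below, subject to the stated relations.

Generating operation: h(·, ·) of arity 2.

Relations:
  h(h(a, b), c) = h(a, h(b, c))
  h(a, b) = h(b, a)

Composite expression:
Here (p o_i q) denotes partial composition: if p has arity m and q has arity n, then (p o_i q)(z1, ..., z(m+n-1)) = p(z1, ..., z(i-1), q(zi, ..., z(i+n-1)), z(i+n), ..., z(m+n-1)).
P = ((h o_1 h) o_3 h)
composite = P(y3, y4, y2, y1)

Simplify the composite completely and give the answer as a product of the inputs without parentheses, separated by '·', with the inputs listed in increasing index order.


With h associative and commutative, the y-input set is all that matters.
h(y3, y4) linearizes to y3 · y4
h(y2, y1) linearizes to y2 · y1
h(h(y3, y4), h(y2, y1)) linearizes to y3 · y4 · y2 · y1
putting the inputs in ascending order: y1 · y2 · y3 · y4

y1 · y2 · y3 · y4


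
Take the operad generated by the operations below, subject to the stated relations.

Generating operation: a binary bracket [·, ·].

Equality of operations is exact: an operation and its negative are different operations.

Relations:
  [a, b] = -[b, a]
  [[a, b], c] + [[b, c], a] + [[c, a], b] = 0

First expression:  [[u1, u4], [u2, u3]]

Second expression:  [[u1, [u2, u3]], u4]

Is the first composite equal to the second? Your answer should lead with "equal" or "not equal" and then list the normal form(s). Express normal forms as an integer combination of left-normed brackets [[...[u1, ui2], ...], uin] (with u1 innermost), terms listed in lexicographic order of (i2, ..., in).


not equal — first [[[u1, u4], u2], u3] - [[[u1, u4], u3], u2], second [[[u1, u2], u3], u4] - [[[u1, u3], u2], u4]


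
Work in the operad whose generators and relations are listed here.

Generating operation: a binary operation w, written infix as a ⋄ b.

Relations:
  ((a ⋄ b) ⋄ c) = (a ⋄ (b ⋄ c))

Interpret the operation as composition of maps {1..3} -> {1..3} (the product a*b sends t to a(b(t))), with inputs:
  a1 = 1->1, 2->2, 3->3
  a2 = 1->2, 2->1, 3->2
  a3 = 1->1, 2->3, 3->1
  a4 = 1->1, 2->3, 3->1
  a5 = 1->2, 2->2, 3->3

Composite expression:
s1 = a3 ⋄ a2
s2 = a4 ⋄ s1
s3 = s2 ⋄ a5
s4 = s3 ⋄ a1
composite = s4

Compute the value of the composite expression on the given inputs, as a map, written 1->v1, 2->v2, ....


1->1, 2->1, 3->1

(a3 ⋄ a2) = 1->3, 2->1, 3->3
(a4 ⋄ (a3 ⋄ a2)) = 1->1, 2->1, 3->1
((a4 ⋄ (a3 ⋄ a2)) ⋄ a5) = 1->1, 2->1, 3->1
(((a4 ⋄ (a3 ⋄ a2)) ⋄ a5) ⋄ a1) = 1->1, 2->1, 3->1


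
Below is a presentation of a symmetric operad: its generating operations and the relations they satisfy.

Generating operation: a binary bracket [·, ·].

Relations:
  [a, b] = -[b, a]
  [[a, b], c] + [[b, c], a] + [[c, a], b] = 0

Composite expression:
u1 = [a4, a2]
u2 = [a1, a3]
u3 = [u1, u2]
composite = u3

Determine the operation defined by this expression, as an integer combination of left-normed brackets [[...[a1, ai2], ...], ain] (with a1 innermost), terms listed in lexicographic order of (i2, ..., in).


[[[a1, a3], a2], a4] - [[[a1, a3], a4], a2]


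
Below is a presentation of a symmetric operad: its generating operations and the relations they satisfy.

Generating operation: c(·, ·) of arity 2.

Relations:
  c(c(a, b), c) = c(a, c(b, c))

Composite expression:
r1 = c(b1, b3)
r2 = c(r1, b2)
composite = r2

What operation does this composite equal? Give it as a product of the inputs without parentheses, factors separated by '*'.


b1 * b3 * b2

Associativity of c dissolves the nesting; only the b-input order survives.
c(b1, b3) reduces to b1 * b3
c(c(b1, b3), b2) reduces to b1 * b3 * b2


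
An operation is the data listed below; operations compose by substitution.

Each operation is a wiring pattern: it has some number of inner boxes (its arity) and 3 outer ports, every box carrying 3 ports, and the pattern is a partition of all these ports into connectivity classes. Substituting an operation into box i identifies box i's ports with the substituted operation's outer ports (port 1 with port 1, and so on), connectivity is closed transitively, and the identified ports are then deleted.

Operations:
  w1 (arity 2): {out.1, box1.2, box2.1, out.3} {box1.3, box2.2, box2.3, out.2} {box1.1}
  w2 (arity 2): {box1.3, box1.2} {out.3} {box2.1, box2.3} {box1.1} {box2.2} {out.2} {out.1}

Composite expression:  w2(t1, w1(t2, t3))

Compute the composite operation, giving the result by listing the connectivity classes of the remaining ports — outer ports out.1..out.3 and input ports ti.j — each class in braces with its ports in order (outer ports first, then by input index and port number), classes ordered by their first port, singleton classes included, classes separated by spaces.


{out.1} {out.2} {out.3} {t1.1} {t1.2, t1.3} {t2.1} {t2.2, t3.1} {t2.3, t3.2, t3.3}

Reachability decides: close wires over w2-identified ports.
through w1, on inputs (t2, t3): {out.1, out.3, t2.2, t3.1} {out.2, t2.3, t3.2, t3.3} {t2.1} (out.j = stage outer ports)
through w2, on inputs (t1, t2, t3): {out.1} {out.2} {out.3} {t1.1} {t1.2, t1.3} {t2.1} {t2.2, t3.1} {t2.3, t3.2, t3.3} (out.j = stage outer ports)


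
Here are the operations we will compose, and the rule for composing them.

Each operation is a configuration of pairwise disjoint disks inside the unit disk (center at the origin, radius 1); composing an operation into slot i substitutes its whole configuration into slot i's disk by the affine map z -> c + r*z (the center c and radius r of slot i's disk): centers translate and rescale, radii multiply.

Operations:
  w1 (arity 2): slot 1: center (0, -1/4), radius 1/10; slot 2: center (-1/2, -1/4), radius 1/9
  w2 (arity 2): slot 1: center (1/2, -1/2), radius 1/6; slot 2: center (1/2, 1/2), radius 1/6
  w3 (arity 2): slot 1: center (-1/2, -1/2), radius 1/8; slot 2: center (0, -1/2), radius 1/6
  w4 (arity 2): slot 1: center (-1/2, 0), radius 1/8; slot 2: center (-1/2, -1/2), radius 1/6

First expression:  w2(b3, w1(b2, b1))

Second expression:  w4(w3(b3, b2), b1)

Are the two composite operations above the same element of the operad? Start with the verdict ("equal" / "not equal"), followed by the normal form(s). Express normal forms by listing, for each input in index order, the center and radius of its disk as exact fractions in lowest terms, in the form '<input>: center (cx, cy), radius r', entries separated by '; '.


Normal form of the first expression: b1: center (5/12, 11/24), radius 1/54; b2: center (1/2, 11/24), radius 1/60; b3: center (1/2, -1/2), radius 1/6
Normal form of the second expression: b1: center (-1/2, -1/2), radius 1/6; b2: center (-1/2, -1/16), radius 1/48; b3: center (-9/16, -1/16), radius 1/64
No match — not equal.

not equal: they reduce to b1: center (5/12, 11/24), radius 1/54; b2: center (1/2, 11/24), radius 1/60; b3: center (1/2, -1/2), radius 1/6 and b1: center (-1/2, -1/2), radius 1/6; b2: center (-1/2, -1/16), radius 1/48; b3: center (-9/16, -1/16), radius 1/64


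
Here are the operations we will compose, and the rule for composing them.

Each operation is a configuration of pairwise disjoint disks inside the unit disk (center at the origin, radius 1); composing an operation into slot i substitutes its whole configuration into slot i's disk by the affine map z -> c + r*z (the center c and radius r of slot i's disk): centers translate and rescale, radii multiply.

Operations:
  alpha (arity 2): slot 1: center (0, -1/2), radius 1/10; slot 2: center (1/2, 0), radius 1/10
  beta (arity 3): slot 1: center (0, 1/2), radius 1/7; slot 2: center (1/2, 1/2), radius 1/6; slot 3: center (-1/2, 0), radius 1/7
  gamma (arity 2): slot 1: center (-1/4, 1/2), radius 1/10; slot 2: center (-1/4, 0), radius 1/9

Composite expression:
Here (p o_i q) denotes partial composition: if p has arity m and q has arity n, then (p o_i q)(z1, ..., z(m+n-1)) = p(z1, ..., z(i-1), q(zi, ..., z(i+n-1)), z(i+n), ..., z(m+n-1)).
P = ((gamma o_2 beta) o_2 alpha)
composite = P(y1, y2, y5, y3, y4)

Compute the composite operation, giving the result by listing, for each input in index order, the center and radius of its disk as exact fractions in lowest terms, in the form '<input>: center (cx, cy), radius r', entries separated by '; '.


Affine substitution under gamma: radii multiply and y-centers shift.
y1 passes through 1 substitution, ending at center (-1/4, 1/2), radius 1/10
y2 passes through 3 substitutions, ending at center (-1/4, 1/21), radius 1/630
y5 passes through 3 substitutions, ending at center (-61/252, 1/18), radius 1/630
y3 passes through 2 substitutions, ending at center (-7/36, 1/18), radius 1/54
y4 passes through 2 substitutions, ending at center (-11/36, 0), radius 1/63

y1: center (-1/4, 1/2), radius 1/10; y2: center (-1/4, 1/21), radius 1/630; y3: center (-7/36, 1/18), radius 1/54; y4: center (-11/36, 0), radius 1/63; y5: center (-61/252, 1/18), radius 1/630


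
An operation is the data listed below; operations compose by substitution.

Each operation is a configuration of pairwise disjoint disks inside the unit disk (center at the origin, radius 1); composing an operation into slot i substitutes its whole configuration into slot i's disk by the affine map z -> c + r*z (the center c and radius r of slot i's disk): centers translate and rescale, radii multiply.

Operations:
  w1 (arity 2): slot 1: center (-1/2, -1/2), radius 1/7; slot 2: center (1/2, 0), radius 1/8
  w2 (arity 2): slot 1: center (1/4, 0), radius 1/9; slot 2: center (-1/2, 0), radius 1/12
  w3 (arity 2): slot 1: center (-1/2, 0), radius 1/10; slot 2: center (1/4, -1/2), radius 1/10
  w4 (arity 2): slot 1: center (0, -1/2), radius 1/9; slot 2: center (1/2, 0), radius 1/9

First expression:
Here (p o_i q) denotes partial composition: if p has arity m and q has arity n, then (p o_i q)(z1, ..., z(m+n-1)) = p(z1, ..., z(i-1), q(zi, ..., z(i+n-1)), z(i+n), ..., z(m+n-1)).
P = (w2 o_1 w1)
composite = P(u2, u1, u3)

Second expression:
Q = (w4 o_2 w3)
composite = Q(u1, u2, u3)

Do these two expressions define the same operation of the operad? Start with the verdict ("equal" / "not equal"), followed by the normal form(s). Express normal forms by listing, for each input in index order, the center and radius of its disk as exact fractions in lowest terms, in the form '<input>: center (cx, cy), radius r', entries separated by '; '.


Normal form of the first expression: u1: center (11/36, 0), radius 1/72; u2: center (7/36, -1/18), radius 1/63; u3: center (-1/2, 0), radius 1/12
Normal form of the second expression: u1: center (0, -1/2), radius 1/9; u2: center (4/9, 0), radius 1/90; u3: center (19/36, -1/18), radius 1/90
Different reductions; not equal.

not equal: they reduce to u1: center (11/36, 0), radius 1/72; u2: center (7/36, -1/18), radius 1/63; u3: center (-1/2, 0), radius 1/12 and u1: center (0, -1/2), radius 1/9; u2: center (4/9, 0), radius 1/90; u3: center (19/36, -1/18), radius 1/90


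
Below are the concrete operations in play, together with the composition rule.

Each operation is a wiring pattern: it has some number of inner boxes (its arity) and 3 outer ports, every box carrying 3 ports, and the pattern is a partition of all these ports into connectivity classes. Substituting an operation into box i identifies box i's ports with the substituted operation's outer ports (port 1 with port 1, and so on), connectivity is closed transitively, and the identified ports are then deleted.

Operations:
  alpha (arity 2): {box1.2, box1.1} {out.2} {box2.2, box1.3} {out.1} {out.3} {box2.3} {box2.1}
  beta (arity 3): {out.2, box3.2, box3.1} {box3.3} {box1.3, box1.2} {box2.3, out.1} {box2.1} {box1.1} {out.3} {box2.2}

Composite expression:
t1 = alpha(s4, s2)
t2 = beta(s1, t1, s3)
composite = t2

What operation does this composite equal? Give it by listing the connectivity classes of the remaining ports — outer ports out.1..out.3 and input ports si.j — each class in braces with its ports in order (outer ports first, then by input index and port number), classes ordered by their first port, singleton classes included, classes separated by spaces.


{out.1} {out.2, s3.1, s3.2} {out.3} {s1.1} {s1.2, s1.3} {s2.1} {s2.2, s4.3} {s2.3} {s3.3} {s4.1, s4.2}

Reachability decides: close wires over beta-identified ports.
composing alpha on (s4, s2), with out.j its own outer ports: {out.1} {out.2} {out.3} {s2.1} {s2.2, s4.3} {s2.3} {s4.1, s4.2}
composing beta on (s1, s4, s2, s3), with out.j its own outer ports: {out.1} {out.2, s3.1, s3.2} {out.3} {s1.1} {s1.2, s1.3} {s2.1} {s2.2, s4.3} {s2.3} {s3.3} {s4.1, s4.2}


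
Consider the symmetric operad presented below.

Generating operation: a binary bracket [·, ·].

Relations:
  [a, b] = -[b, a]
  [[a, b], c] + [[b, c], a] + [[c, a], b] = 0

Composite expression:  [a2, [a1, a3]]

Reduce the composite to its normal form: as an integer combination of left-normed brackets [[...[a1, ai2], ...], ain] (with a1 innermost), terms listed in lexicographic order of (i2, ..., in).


-[[a1, a3], a2]

Antisymmetry and Jacobi reduce to a1-anchored left-normed brackets.
Composite bracket: [a2, [a1, a3]]
Full expansion: 4 signed words from ab - ba (2^2 = 4).
Only words starting with a1 matter:
  sign of a1a3a2 is -1, so it contributes -[[a1, a3], a2]


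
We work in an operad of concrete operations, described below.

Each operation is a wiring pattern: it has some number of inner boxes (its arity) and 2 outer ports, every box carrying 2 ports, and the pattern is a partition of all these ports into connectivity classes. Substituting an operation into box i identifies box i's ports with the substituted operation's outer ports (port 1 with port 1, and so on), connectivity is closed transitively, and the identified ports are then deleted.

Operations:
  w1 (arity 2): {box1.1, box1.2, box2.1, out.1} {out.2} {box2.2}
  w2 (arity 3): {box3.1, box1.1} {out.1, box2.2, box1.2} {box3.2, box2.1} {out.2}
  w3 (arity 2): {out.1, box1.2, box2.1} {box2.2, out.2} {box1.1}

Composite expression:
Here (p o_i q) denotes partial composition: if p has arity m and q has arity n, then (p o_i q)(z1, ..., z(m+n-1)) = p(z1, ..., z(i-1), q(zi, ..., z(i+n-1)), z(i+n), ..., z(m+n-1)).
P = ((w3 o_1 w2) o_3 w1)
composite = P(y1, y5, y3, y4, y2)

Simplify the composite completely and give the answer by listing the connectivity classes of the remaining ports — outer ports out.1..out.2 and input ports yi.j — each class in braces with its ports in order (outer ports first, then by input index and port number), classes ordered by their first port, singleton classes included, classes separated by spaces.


{out.1, y2.1} {out.2, y2.2} {y1.1, y3.1, y3.2, y4.1} {y1.2, y5.2} {y4.2} {y5.1}

Substituting into w3 glues patterns; closure does the rest.
after w1, the pattern on (y3, y4) reads {out.1, y3.1, y3.2, y4.1} {out.2} {y4.2} (out.j = its outer ports)
after w2, the pattern on (y1, y5, y3, y4) reads {out.1, y1.2, y5.2} {out.2} {y1.1, y3.1, y3.2, y4.1} {y4.2} {y5.1} (out.j = its outer ports)
after w3, the pattern on (y1, y5, y3, y4, y2) reads {out.1, y2.1} {out.2, y2.2} {y1.1, y3.1, y3.2, y4.1} {y1.2, y5.2} {y4.2} {y5.1} (out.j = its outer ports)


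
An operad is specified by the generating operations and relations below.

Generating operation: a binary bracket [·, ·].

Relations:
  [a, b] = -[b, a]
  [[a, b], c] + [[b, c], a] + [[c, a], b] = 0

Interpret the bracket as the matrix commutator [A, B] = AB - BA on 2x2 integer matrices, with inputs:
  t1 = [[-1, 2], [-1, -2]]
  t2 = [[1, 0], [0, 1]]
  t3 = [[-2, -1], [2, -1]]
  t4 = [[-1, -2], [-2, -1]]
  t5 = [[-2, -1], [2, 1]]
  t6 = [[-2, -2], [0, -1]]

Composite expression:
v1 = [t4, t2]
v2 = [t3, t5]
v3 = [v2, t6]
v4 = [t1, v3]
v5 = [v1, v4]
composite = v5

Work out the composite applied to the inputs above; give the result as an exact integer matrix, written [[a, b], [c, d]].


[[0, 0], [0, 0]]

[t4, t2] = [[0, 0], [0, 0]]
[t3, t5] = [[0, -2], [-4, 0]]
[[t3, t5], t6] = [[-8, -2], [4, 8]]
[t1, [[t3, t5], t6]] = [[6, 30], [12, -6]]
[[t4, t2], [t1, [[t3, t5], t6]]] = [[0, 0], [0, 0]]


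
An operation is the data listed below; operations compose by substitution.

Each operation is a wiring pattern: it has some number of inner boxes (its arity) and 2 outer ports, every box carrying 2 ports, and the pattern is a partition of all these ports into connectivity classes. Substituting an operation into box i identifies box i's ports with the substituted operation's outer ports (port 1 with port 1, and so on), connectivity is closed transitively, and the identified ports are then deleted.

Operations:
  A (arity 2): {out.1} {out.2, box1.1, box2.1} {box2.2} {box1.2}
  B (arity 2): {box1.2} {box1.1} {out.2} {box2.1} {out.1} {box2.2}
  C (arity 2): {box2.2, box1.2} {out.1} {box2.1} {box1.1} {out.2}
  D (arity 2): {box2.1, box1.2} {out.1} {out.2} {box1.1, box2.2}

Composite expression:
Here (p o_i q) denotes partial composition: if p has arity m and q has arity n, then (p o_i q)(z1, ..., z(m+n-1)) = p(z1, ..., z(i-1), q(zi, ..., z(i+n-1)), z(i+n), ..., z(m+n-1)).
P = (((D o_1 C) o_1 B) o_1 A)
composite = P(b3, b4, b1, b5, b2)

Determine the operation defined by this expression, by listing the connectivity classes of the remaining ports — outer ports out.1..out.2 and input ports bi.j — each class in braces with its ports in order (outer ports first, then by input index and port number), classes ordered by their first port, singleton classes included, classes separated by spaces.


Substituting into D glues patterns; closure does the rest.
after A, the pattern on (b3, b4) reads {out.1} {out.2, b3.1, b4.1} {b3.2} {b4.2} (out.j = its outer ports)
after B, the pattern on (b3, b4, b1) reads {out.1} {out.2} {b1.1} {b1.2} {b3.1, b4.1} {b3.2} {b4.2} (out.j = its outer ports)
after C, the pattern on (b3, b4, b1, b5) reads {out.1} {out.2} {b1.1} {b1.2} {b3.1, b4.1} {b3.2} {b4.2} {b5.1} {b5.2} (out.j = its outer ports)
after D, the pattern on (b3, b4, b1, b5, b2) reads {out.1} {out.2} {b1.1} {b1.2} {b2.1} {b2.2} {b3.1, b4.1} {b3.2} {b4.2} {b5.1} {b5.2} (out.j = its outer ports)

{out.1} {out.2} {b1.1} {b1.2} {b2.1} {b2.2} {b3.1, b4.1} {b3.2} {b4.2} {b5.1} {b5.2}


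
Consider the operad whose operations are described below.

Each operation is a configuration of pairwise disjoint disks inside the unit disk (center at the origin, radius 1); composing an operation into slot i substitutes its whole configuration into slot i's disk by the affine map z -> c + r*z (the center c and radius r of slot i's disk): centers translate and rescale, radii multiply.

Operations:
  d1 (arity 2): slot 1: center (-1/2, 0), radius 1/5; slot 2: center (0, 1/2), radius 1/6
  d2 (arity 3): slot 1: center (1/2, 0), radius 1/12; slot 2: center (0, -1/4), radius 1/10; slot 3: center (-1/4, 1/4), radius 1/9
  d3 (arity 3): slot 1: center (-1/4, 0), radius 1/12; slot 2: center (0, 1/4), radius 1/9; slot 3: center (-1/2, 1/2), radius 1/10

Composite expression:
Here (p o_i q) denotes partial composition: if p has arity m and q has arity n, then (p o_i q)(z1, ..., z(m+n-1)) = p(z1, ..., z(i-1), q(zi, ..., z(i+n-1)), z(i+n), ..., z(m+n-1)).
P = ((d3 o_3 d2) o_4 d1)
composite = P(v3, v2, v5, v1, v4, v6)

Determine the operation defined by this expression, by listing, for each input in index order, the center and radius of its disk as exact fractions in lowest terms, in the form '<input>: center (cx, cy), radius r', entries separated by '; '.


v1: center (-101/200, 19/40), radius 1/500; v2: center (0, 1/4), radius 1/9; v3: center (-1/4, 0), radius 1/12; v4: center (-1/2, 12/25), radius 1/600; v5: center (-9/20, 1/2), radius 1/120; v6: center (-21/40, 21/40), radius 1/90


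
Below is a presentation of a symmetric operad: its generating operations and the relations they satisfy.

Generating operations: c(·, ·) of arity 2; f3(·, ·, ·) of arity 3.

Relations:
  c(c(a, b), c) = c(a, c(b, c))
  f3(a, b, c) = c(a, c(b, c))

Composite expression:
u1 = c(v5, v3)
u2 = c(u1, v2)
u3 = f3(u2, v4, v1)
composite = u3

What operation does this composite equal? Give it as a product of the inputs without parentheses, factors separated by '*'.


Every regrouping of f3 is equal, so read the v-inputs in written order.
c(v5, v3) linearizes to v5 * v3
c(c(v5, v3), v2) linearizes to v5 * v3 * v2
f3(c(c(v5, v3), v2), v4, v1) linearizes to v5 * v3 * v2 * v4 * v1

v5 * v3 * v2 * v4 * v1


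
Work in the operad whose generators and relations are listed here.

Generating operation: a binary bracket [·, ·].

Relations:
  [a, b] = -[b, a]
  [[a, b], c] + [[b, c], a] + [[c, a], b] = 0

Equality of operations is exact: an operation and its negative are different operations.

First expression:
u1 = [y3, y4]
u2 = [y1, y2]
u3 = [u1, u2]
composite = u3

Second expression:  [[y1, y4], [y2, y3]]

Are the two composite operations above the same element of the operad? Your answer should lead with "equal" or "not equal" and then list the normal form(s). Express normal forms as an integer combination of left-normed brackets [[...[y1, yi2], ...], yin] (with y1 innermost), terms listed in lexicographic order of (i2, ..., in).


not equal: they reduce to -[[[y1, y2], y3], y4] + [[[y1, y2], y4], y3] and [[[y1, y4], y2], y3] - [[[y1, y4], y3], y2]

The first expression, normalized: -[[[y1, y2], y3], y4] + [[[y1, y2], y4], y3]
The second expression, normalized: [[[y1, y4], y2], y3] - [[[y1, y4], y3], y2]
No match — not equal.


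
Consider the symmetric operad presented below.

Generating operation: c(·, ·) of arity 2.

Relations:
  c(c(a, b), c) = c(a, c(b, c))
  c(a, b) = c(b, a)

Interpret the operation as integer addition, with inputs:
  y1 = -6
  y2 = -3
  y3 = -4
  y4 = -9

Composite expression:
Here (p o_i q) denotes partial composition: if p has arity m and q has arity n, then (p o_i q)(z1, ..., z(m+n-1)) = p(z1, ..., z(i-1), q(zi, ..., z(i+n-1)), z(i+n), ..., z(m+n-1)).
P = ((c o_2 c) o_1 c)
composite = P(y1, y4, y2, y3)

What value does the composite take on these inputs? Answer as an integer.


c(y1, y4) = -15
c(y2, y3) = -7
c(c(y1, y4), c(y2, y3)) = -22

-22


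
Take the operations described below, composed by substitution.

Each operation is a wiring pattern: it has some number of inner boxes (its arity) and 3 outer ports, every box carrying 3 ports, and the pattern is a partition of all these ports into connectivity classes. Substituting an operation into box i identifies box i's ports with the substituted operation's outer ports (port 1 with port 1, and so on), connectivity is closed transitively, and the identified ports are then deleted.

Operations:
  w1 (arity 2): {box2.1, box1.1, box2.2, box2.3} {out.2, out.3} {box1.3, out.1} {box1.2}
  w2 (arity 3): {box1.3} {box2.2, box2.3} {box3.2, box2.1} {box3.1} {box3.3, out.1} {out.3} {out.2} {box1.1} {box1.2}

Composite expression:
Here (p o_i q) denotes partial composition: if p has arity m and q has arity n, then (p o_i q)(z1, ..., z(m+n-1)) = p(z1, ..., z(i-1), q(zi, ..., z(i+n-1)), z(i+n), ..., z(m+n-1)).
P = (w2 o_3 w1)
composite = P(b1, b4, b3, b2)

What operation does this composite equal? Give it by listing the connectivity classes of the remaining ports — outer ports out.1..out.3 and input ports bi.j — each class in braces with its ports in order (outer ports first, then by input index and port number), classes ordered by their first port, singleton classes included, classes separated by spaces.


{out.1, b4.1} {out.2} {out.3} {b1.1} {b1.2} {b1.3} {b2.1, b2.2, b2.3, b3.1} {b3.2} {b3.3} {b4.2, b4.3}

Connectivity passes through glued w2-boundaries; trace each wire chain.
w1 over (b3, b2) gives {out.1, b3.3} {out.2, out.3} {b2.1, b2.2, b2.3, b3.1} {b3.2}, out.j being that stage's outer ports
w2 over (b1, b4, b3, b2) gives {out.1, b4.1} {out.2} {out.3} {b1.1} {b1.2} {b1.3} {b2.1, b2.2, b2.3, b3.1} {b3.2} {b3.3} {b4.2, b4.3}, out.j being that stage's outer ports


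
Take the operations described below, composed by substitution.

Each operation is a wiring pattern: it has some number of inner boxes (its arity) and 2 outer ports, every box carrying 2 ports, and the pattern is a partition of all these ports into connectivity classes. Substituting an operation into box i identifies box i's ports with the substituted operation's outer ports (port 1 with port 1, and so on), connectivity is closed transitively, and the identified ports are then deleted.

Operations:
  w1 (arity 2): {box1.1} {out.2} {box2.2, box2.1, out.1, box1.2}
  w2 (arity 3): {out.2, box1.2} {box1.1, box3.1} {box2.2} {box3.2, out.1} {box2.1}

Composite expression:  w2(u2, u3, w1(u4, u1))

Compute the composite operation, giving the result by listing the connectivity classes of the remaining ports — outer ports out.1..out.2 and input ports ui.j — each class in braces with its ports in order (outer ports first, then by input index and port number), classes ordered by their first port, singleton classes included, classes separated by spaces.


Connectivity passes through glued w2-boundaries; trace each wire chain.
through w1, on inputs (u4, u1): {out.1, u1.1, u1.2, u4.2} {out.2} {u4.1} (out.j = stage outer ports)
through w2, on inputs (u2, u3, u4, u1): {out.1} {out.2, u2.2} {u1.1, u1.2, u2.1, u4.2} {u3.1} {u3.2} {u4.1} (out.j = stage outer ports)

{out.1} {out.2, u2.2} {u1.1, u1.2, u2.1, u4.2} {u3.1} {u3.2} {u4.1}


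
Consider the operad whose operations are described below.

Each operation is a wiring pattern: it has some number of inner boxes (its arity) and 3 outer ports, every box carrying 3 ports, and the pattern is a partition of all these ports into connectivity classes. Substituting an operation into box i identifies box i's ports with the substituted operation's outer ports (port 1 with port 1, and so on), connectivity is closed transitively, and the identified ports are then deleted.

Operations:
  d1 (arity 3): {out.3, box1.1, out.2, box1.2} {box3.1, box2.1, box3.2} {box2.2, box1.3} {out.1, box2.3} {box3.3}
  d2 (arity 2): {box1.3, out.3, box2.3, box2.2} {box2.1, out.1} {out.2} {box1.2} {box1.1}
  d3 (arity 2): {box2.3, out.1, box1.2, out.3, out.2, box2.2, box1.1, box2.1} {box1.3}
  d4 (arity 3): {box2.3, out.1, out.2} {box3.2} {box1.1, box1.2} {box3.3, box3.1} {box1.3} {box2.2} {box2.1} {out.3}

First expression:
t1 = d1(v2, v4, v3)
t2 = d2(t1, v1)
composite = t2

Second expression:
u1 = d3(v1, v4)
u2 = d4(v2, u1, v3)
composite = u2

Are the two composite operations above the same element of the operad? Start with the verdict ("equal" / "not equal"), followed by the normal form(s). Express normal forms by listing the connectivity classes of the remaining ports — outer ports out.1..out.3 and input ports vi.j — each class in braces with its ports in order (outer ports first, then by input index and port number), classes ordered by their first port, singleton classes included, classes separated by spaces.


not equal; the first gives {out.1, v1.1} {out.2} {out.3, v1.2, v1.3, v2.1, v2.2} {v2.3, v4.2} {v3.1, v3.2, v4.1} {v3.3} {v4.3} and the second {out.1, out.2, v1.1, v1.2, v4.1, v4.2, v4.3} {out.3} {v1.3} {v2.1, v2.2} {v2.3} {v3.1, v3.3} {v3.2}

The first expression reduces to {out.1, v1.1} {out.2} {out.3, v1.2, v1.3, v2.1, v2.2} {v2.3, v4.2} {v3.1, v3.2, v4.1} {v3.3} {v4.3}
The second expression reduces to {out.1, out.2, v1.1, v1.2, v4.1, v4.2, v4.3} {out.3} {v1.3} {v2.1, v2.2} {v2.3} {v3.1, v3.3} {v3.2}
Distinct normal forms: not equal.
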